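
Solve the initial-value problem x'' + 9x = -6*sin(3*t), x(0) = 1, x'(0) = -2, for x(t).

x = -sin(3*t) + t*cos(3*t) + cos(3*t)

Characteristic equation r² + 9 = 0 has discriminant (0)² - 4·(9) = -36 < 0, so r = ± 3i.
Hence x_h = C1*cos(3*t) + C2*sin(3*t).
Since ±3i are characteristic roots, multiply the trial by t. Try x_p = t*(A*cos(3*t) + B*sin(3*t)). Substituting and equating the coefficients of cos(3t) and sin(3t) gives A = 1, B = 0, so x_p = t*cos(3*t).
General solution: x = C1*cos(3*t) + C2*sin(3*t) + t*cos(3*t).
Apply the initial conditions: x(0) = C1 = 1 and x'(0) = 1 + 3*C2 = -2. Solving gives C1 = 1, C2 = -1.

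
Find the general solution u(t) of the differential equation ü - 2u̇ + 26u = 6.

Characteristic equation r² - 2r + 26 = 0 has discriminant (-2)² - 4·(26) = -100 < 0, so r = 1 ± 5i.
Hence u_h = C1*cos(5*t)*exp(t) + C2*exp(t)*sin(5*t).
For the particular solution try u_p = A0. Substituting and matching coefficients of each power of t gives A0 = 3/13, so u_p = 3/13.

u = 3/13 + C1*cos(5*t)*exp(t) + C2*exp(t)*sin(5*t)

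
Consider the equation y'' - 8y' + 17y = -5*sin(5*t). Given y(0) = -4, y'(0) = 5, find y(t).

y = -25*cos(5*t)/208 + 5*sin(5*t)/208 - 807*cos(t)*exp(4*t)/208 + 4243*exp(4*t)*sin(t)/208

Characteristic equation r² - 8r + 17 = 0 has discriminant (-8)² - 4·(17) = -4 < 0, so r = 4 ± i.
Hence y_h = C1*cos(t)*exp(4*t) + C2*exp(4*t)*sin(t).
Try y_p = A*cos(5*t) + B*sin(5*t). Substituting and equating the coefficients of cos(5t) and sin(5t) gives A = -25/208, B = 5/208, so y_p = -25*cos(5*t)/208 + 5*sin(5*t)/208.
General solution: y = -25*cos(5*t)/208 + 5*sin(5*t)/208 + C1*cos(t)*exp(4*t) + C2*exp(4*t)*sin(t).
Apply the initial conditions: y(0) = -25/208 + C1 = -4 and y'(0) = 25/208 + C2 + 4*C1 = 5. Solving gives C1 = -807/208, C2 = 4243/208.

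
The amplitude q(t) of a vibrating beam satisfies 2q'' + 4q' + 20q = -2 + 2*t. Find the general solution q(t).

Divide through by 2: q'' + 2q' + 10q = -1 + t.
Characteristic equation r² + 2r + 10 = 0 has discriminant (2)² - 4·(10) = -36 < 0, so r = -1 ± 3i.
Hence q_h = C1*cos(3*t)*exp(-t) + C2*exp(-t)*sin(3*t).
For the particular solution try q_p = A0 + A1*t. Substituting and matching coefficients of each power of t gives A0 = -3/25, A1 = 1/10, so q_p = -3/25 + t/10.

q = -3/25 + t/10 + C1*cos(3*t)*exp(-t) + C2*exp(-t)*sin(3*t)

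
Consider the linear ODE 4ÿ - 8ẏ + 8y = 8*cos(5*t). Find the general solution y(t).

Divide through by 4: y'' - 2y' + 2y = 2*cos(5*t).
Characteristic equation r² - 2r + 2 = 0 has discriminant (-2)² - 4·(2) = -4 < 0, so r = 1 ± i.
Hence y_h = C1*cos(t)*exp(t) + C2*exp(t)*sin(t).
Try y_p = A*cos(5*t) + B*sin(5*t). Substituting and equating the coefficients of cos(5t) and sin(5t) gives A = -46/629, B = -20/629, so y_p = -46*cos(5*t)/629 - 20*sin(5*t)/629.

y = -46*cos(5*t)/629 - 20*sin(5*t)/629 + C1*cos(t)*exp(t) + C2*exp(t)*sin(t)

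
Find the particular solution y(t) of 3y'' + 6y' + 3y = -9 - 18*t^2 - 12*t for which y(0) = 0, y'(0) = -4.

y = -31 - 6*t**2 + 20*t + 31*exp(-t) + 7*t*exp(-t)

Divide through by 3: y'' + 2y' + y = -3 - 6*t^2 - 4*t.
Characteristic equation r² + 2r + 1 = 0 has discriminant (2)² - 4·(1) = 0, so r = -1 is a repeated root.
Hence y_h = (C1 + C2*t)*exp(-t).
For the particular solution try y_p = A0 + A1*t + A2*t^2. Substituting and matching coefficients of each power of t gives A0 = -31, A1 = 20, A2 = -6, so y_p = -31 - 6*t^2 + 20*t.
General solution: y = -31 - 6*t^2 + 20*t + C1*exp(-t) + C2*t*exp(-t).
Apply the initial conditions: y(0) = -31 + C1 = 0 and y'(0) = 20 + C2 - C1 = -4. Solving gives C1 = 31, C2 = 7.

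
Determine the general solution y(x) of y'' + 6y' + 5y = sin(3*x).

y = -9*cos(3*x)/170 - sin(3*x)/85 + C1*exp(-5*x) + C2*exp(-x)

Characteristic equation r² + 6r + 5 = 0 factors as (r + 5)(r + 1) = 0, so r = -5, -1.
Hence y_h = C1*exp(-5*x) + C2*exp(-x).
Try y_p = A*cos(3*x) + B*sin(3*x). Substituting and equating the coefficients of cos(3x) and sin(3x) gives A = -9/170, B = -1/85, so y_p = -9*cos(3*x)/170 - sin(3*x)/85.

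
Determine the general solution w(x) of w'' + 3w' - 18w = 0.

w = C1*exp(3*x) + C2*exp(-6*x)

Characteristic equation r² + 3r - 18 = 0 factors as (r - 3)(r + 6) = 0, so r = 3, -6.
Hence w_h = C1*exp(3*x) + C2*exp(-6*x).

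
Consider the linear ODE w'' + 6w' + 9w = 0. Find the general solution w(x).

Characteristic equation r² + 6r + 9 = 0 has discriminant (6)² - 4·(9) = 0, so r = -3 is a repeated root.
Hence w_h = (C1 + C2*x)*exp(-3*x).

w = C1*exp(-3*x) + C2*x*exp(-3*x)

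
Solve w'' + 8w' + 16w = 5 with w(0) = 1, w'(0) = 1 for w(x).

w = 5/16 + 11*exp(-4*x)/16 + 15*x*exp(-4*x)/4

Characteristic equation r² + 8r + 16 = 0 has discriminant (8)² - 4·(16) = 0, so r = -4 is a repeated root.
Hence w_h = (C1 + C2*x)*exp(-4*x).
For the particular solution try w_p = A0. Substituting and matching coefficients of each power of x gives A0 = 5/16, so w_p = 5/16.
General solution: w = 5/16 + C1*exp(-4*x) + C2*x*exp(-4*x).
Apply the initial conditions: w(0) = 5/16 + C1 = 1 and w'(0) = C2 - 4*C1 = 1. Solving gives C1 = 11/16, C2 = 15/4.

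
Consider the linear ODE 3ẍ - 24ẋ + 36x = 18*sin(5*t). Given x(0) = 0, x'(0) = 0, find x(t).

Divide through by 3: x'' - 8x' + 12x = 6*sin(5*t).
Characteristic equation r² - 8r + 12 = 0 factors as (r - 2)(r - 6) = 0, so r = 2, 6.
Hence x_h = C1*exp(2*t) + C2*exp(6*t).
Try x_p = A*cos(5*t) + B*sin(5*t). Substituting and equating the coefficients of cos(5t) and sin(5t) gives A = 240/1769, B = -78/1769, so x_p = -78*sin(5*t)/1769 + 240*cos(5*t)/1769.
General solution: x = -78*sin(5*t)/1769 + 240*cos(5*t)/1769 + C1*exp(2*t) + C2*exp(6*t).
Apply the initial conditions: x(0) = 240/1769 + C1 + C2 = 0 and x'(0) = -390/1769 + 2*C1 + 6*C2 = 0. Solving gives C1 = -15/58, C2 = 15/122.

x = -78*sin(5*t)/1769 - 15*exp(2*t)/58 + 15*exp(6*t)/122 + 240*cos(5*t)/1769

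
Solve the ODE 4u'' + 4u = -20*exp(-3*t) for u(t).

u = -exp(-3*t)/2 + C1*cos(t) + C2*sin(t)

Divide through by 4: u'' + u = -5*exp(-3*t).
Characteristic equation r² + 1 = 0 has discriminant (0)² - 4·(1) = -4 < 0, so r = ± i.
Hence u_h = C1*cos(t) + C2*sin(t).
Try u_p = A*exp(-3*t). Substituting into the equation and dividing by exp(-3*t) gives A = -1/2, so u_p = -exp(-3*t)/2.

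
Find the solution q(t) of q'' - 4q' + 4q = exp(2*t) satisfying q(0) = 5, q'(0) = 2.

Characteristic equation r² - 4r + 4 = 0 has discriminant (-4)² - 4·(4) = 0, so r = 2 is a repeated root.
Hence q_h = (C1 + C2*t)*exp(2*t).
Since exp(2*t) solves the homogeneous equation (r = 2 is a root of multiplicity 2), multiply the trial by t^2. Try q_p = A*t^2*exp(2*t). Substituting into the equation and dividing by exp(2*t) gives A = 1/2, so q_p = t^2*exp(2*t)/2.
General solution: q = C1*exp(2*t) + t^2*exp(2*t)/2 + C2*t*exp(2*t).
Apply the initial conditions: q(0) = C1 = 5 and q'(0) = C2 + 2*C1 = 2. Solving gives C1 = 5, C2 = -8.

q = 5*exp(2*t) + t**2*exp(2*t)/2 - 8*t*exp(2*t)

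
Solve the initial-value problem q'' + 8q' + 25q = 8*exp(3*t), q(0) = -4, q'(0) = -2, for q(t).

Characteristic equation r² + 8r + 25 = 0 has discriminant (8)² - 4·(25) = -36 < 0, so r = -4 ± 3i.
Hence q_h = C1*cos(3*t)*exp(-4*t) + C2*exp(-4*t)*sin(3*t).
Try q_p = A*exp(3*t). Substituting into the equation and dividing by exp(3*t) gives A = 4/29, so q_p = 4*exp(3*t)/29.
General solution: q = 4*exp(3*t)/29 + C1*cos(3*t)*exp(-4*t) + C2*exp(-4*t)*sin(3*t).
Apply the initial conditions: q(0) = 4/29 + C1 = -4 and q'(0) = 12/29 - 4*C1 + 3*C2 = -2. Solving gives C1 = -120/29, C2 = -550/87.

q = 4*exp(3*t)/29 - 550*exp(-4*t)*sin(3*t)/87 - 120*cos(3*t)*exp(-4*t)/29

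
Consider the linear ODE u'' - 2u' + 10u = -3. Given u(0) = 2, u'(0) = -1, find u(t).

u = -3/10 - 11*exp(t)*sin(3*t)/10 + 23*cos(3*t)*exp(t)/10

Characteristic equation r² - 2r + 10 = 0 has discriminant (-2)² - 4·(10) = -36 < 0, so r = 1 ± 3i.
Hence u_h = C1*cos(3*t)*exp(t) + C2*exp(t)*sin(3*t).
For the particular solution try u_p = A0. Substituting and matching coefficients of each power of t gives A0 = -3/10, so u_p = -3/10.
General solution: u = -3/10 + C1*cos(3*t)*exp(t) + C2*exp(t)*sin(3*t).
Apply the initial conditions: u(0) = -3/10 + C1 = 2 and u'(0) = C1 + 3*C2 = -1. Solving gives C1 = 23/10, C2 = -11/10.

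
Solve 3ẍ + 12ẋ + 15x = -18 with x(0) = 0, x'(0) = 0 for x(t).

Divide through by 3: x'' + 4x' + 5x = -6.
Characteristic equation r² + 4r + 5 = 0 has discriminant (4)² - 4·(5) = -4 < 0, so r = -2 ± i.
Hence x_h = C1*cos(t)*exp(-2*t) + C2*exp(-2*t)*sin(t).
For the particular solution try x_p = A0. Substituting and matching coefficients of each power of t gives A0 = -6/5, so x_p = -6/5.
General solution: x = -6/5 + C1*cos(t)*exp(-2*t) + C2*exp(-2*t)*sin(t).
Apply the initial conditions: x(0) = -6/5 + C1 = 0 and x'(0) = C2 - 2*C1 = 0. Solving gives C1 = 6/5, C2 = 12/5.

x = -6/5 + 6*cos(t)*exp(-2*t)/5 + 12*exp(-2*t)*sin(t)/5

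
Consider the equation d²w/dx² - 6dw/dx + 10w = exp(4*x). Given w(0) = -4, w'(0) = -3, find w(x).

Characteristic equation r² - 6r + 10 = 0 has discriminant (-6)² - 4·(10) = -4 < 0, so r = 3 ± i.
Hence w_h = C1*cos(x)*exp(3*x) + C2*exp(3*x)*sin(x).
Try w_p = A*exp(4*x). Substituting into the equation and dividing by exp(4*x) gives A = 1/2, so w_p = exp(4*x)/2.
General solution: w = exp(4*x)/2 + C1*cos(x)*exp(3*x) + C2*exp(3*x)*sin(x).
Apply the initial conditions: w(0) = 1/2 + C1 = -4 and w'(0) = 2 + C2 + 3*C1 = -3. Solving gives C1 = -9/2, C2 = 17/2.

w = exp(4*x)/2 - 9*cos(x)*exp(3*x)/2 + 17*exp(3*x)*sin(x)/2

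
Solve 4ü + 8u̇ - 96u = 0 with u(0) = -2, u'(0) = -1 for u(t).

Divide through by 4: u'' + 2u' - 24u = 0.
Characteristic equation r² + 2r - 24 = 0 factors as (r - 4)(r + 6) = 0, so r = 4, -6.
Hence u_h = C1*exp(4*t) + C2*exp(-6*t).
Apply the initial conditions: u(0) = C1 + C2 = -2 and u'(0) = -6*C2 + 4*C1 = -1. Solving gives C1 = -13/10, C2 = -7/10.

u = -13*exp(4*t)/10 - 7*exp(-6*t)/10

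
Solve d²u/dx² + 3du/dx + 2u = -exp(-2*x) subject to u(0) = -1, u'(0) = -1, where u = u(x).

Characteristic equation r² + 3r + 2 = 0 factors as (r + 1)(r + 2) = 0, so r = -1, -2.
Hence u_h = C1*exp(-x) + C2*exp(-2*x).
Since exp(-2*x) solves the homogeneous equation (r = -2 is a root of multiplicity 1), multiply the trial by x. Try u_p = A*x*exp(-2*x). Substituting into the equation and dividing by exp(-2*x) gives A = 1, so u_p = x*exp(-2*x).
General solution: u = C1*exp(-x) + C2*exp(-2*x) + x*exp(-2*x).
Apply the initial conditions: u(0) = C1 + C2 = -1 and u'(0) = 1 - C1 - 2*C2 = -1. Solving gives C1 = -4, C2 = 3.

u = -4*exp(-x) + 3*exp(-2*x) + x*exp(-2*x)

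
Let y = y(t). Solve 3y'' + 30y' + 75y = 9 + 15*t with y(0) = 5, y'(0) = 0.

y = 1/25 + t/5 + 124*exp(-5*t)/25 + 123*t*exp(-5*t)/5

Divide through by 3: y'' + 10y' + 25y = 3 + 5*t.
Characteristic equation r² + 10r + 25 = 0 has discriminant (10)² - 4·(25) = 0, so r = -5 is a repeated root.
Hence y_h = (C1 + C2*t)*exp(-5*t).
For the particular solution try y_p = A0 + A1*t. Substituting and matching coefficients of each power of t gives A0 = 1/25, A1 = 1/5, so y_p = 1/25 + t/5.
General solution: y = 1/25 + t/5 + C1*exp(-5*t) + C2*t*exp(-5*t).
Apply the initial conditions: y(0) = 1/25 + C1 = 5 and y'(0) = 1/5 + C2 - 5*C1 = 0. Solving gives C1 = 124/25, C2 = 123/5.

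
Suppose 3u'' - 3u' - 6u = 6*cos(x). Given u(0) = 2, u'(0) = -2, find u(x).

Divide through by 3: u'' - u' - 2u = 2*cos(x).
Characteristic equation r² - r - 2 = 0 factors as (r - 2)(r + 1) = 0, so r = 2, -1.
Hence u_h = C1*exp(2*x) + C2*exp(-x).
Try u_p = A*cos(x) + B*sin(x). Substituting and equating the coefficients of cos(x) and sin(x) gives A = -3/5, B = -1/5, so u_p = -3*cos(x)/5 - sin(x)/5.
General solution: u = -3*cos(x)/5 - sin(x)/5 + C1*exp(2*x) + C2*exp(-x).
Apply the initial conditions: u(0) = -3/5 + C1 + C2 = 2 and u'(0) = -1/5 - C2 + 2*C1 = -2. Solving gives C1 = 4/15, C2 = 7/3.

u = -3*cos(x)/5 - sin(x)/5 + 4*exp(2*x)/15 + 7*exp(-x)/3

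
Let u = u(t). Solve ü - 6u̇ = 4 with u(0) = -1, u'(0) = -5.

Characteristic equation r² - 6r = 0 factors as (r - 6)r = 0, so r = 6, 0.
Hence u_h = C1*exp(6*t) + C2.
Since 1 solves the homogeneous equation (r = 0 is a root of multiplicity 1), multiply the trial by t. Try u_p = A*t. Substituting into the equation and dividing by 1 gives A = -2/3, so u_p = -2*t/3.
General solution: u = C2 - 2*t/3 + C1*exp(6*t).
Apply the initial conditions: u(0) = C1 + C2 = -1 and u'(0) = -2/3 + 6*C1 = -5. Solving gives C1 = -13/18, C2 = -5/18.

u = -5/18 - 13*exp(6*t)/18 - 2*t/3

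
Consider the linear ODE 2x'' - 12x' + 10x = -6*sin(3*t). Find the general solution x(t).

Divide through by 2: x'' - 6x' + 5x = -3*sin(3*t).
Characteristic equation r² - 6r + 5 = 0 factors as (r - 1)(r - 5) = 0, so r = 1, 5.
Hence x_h = C1*exp(t) + C2*exp(5*t).
Try x_p = A*cos(3*t) + B*sin(3*t). Substituting and equating the coefficients of cos(3t) and sin(3t) gives A = -27/170, B = 3/85, so x_p = -27*cos(3*t)/170 + 3*sin(3*t)/85.

x = -27*cos(3*t)/170 + 3*sin(3*t)/85 + C1*exp(t) + C2*exp(5*t)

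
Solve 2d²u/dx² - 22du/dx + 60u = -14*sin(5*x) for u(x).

Divide through by 2: u'' - 11u' + 30u = -7*sin(5*x).
Characteristic equation r² - 11r + 30 = 0 factors as (r - 5)(r - 6) = 0, so r = 5, 6.
Hence u_h = C1*exp(5*x) + C2*exp(6*x).
Try u_p = A*cos(5*x) + B*sin(5*x). Substituting and equating the coefficients of cos(5x) and sin(5x) gives A = -77/610, B = -7/610, so u_p = -77*cos(5*x)/610 - 7*sin(5*x)/610.

u = -77*cos(5*x)/610 - 7*sin(5*x)/610 + C1*exp(5*x) + C2*exp(6*x)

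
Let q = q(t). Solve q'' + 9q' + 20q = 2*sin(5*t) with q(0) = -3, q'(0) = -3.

q = -728*exp(-4*t)/41 - 9*cos(5*t)/205 - sin(5*t)/205 + 74*exp(-5*t)/5

Characteristic equation r² + 9r + 20 = 0 factors as (r + 5)(r + 4) = 0, so r = -5, -4.
Hence q_h = C1*exp(-5*t) + C2*exp(-4*t).
Try q_p = A*cos(5*t) + B*sin(5*t). Substituting and equating the coefficients of cos(5t) and sin(5t) gives A = -9/205, B = -1/205, so q_p = -9*cos(5*t)/205 - sin(5*t)/205.
General solution: q = -9*cos(5*t)/205 - sin(5*t)/205 + C1*exp(-5*t) + C2*exp(-4*t).
Apply the initial conditions: q(0) = -9/205 + C1 + C2 = -3 and q'(0) = -1/41 - 5*C1 - 4*C2 = -3. Solving gives C1 = 74/5, C2 = -728/41.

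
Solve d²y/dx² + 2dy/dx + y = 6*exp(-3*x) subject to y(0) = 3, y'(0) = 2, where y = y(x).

Characteristic equation r² + 2r + 1 = 0 has discriminant (2)² - 4·(1) = 0, so r = -1 is a repeated root.
Hence y_h = (C1 + C2*x)*exp(-x).
Try y_p = A*exp(-3*x). Substituting into the equation and dividing by exp(-3*x) gives A = 3/2, so y_p = 3*exp(-3*x)/2.
General solution: y = 3*exp(-3*x)/2 + C1*exp(-x) + C2*x*exp(-x).
Apply the initial conditions: y(0) = 3/2 + C1 = 3 and y'(0) = -9/2 + C2 - C1 = 2. Solving gives C1 = 3/2, C2 = 8.

y = 3*exp(-x)/2 + 3*exp(-3*x)/2 + 8*x*exp(-x)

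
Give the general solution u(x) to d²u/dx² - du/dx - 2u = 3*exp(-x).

Characteristic equation r² - r - 2 = 0 factors as (r + 1)(r - 2) = 0, so r = -1, 2.
Hence u_h = C1*exp(-x) + C2*exp(2*x).
Since exp(-x) solves the homogeneous equation (r = -1 is a root of multiplicity 1), multiply the trial by x. Try u_p = A*x*exp(-x). Substituting into the equation and dividing by exp(-x) gives A = -1, so u_p = -x*exp(-x).

u = C1*exp(-x) + C2*exp(2*x) - x*exp(-x)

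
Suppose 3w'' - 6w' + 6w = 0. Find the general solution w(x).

w = C1*cos(x)*exp(x) + C2*exp(x)*sin(x)

Divide through by 3: w'' - 2w' + 2w = 0.
Characteristic equation r² - 2r + 2 = 0 has discriminant (-2)² - 4·(2) = -4 < 0, so r = 1 ± i.
Hence w_h = C1*cos(x)*exp(x) + C2*exp(x)*sin(x).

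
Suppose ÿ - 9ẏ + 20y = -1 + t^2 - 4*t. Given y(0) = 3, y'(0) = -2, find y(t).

Characteristic equation r² - 9r + 20 = 0 factors as (r - 4)(r - 5) = 0, so r = 4, 5.
Hence y_h = C1*exp(4*t) + C2*exp(5*t).
For the particular solution try y_p = A0 + A1*t + A2*t^2. Substituting and matching coefficients of each power of t gives A0 = -499/4000, A1 = -31/200, A2 = 1/20, so y_p = -499/4000 - 31*t/200 + t^2/20.
General solution: y = -499/4000 - 31*t/200 + t^2/20 + C1*exp(4*t) + C2*exp(5*t).
Apply the initial conditions: y(0) = -499/4000 + C1 + C2 = 3 and y'(0) = -31/200 + 4*C1 + 5*C2 = -2. Solving gives C1 = 559/32, C2 = -1793/125.

y = -499/4000 - 1793*exp(5*t)/125 - 31*t/200 + t**2/20 + 559*exp(4*t)/32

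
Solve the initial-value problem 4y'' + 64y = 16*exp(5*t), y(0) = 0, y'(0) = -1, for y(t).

y = -61*sin(4*t)/164 - 4*cos(4*t)/41 + 4*exp(5*t)/41

Divide through by 4: y'' + 16y = 4*exp(5*t).
Characteristic equation r² + 16 = 0 has discriminant (0)² - 4·(16) = -64 < 0, so r = ± 4i.
Hence y_h = C1*cos(4*t) + C2*sin(4*t).
Try y_p = A*exp(5*t). Substituting into the equation and dividing by exp(5*t) gives A = 4/41, so y_p = 4*exp(5*t)/41.
General solution: y = 4*exp(5*t)/41 + C1*cos(4*t) + C2*sin(4*t).
Apply the initial conditions: y(0) = 4/41 + C1 = 0 and y'(0) = 20/41 + 4*C2 = -1. Solving gives C1 = -4/41, C2 = -61/164.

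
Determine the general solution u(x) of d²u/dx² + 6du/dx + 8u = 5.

Characteristic equation r² + 6r + 8 = 0 factors as (r + 2)(r + 4) = 0, so r = -2, -4.
Hence u_h = C1*exp(-2*x) + C2*exp(-4*x).
For the particular solution try u_p = A0. Substituting and matching coefficients of each power of x gives A0 = 5/8, so u_p = 5/8.

u = 5/8 + C1*exp(-2*x) + C2*exp(-4*x)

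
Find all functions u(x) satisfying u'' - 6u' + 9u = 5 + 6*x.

u = 1 + 2*x/3 + C1*exp(3*x) + C2*x*exp(3*x)

Characteristic equation r² - 6r + 9 = 0 has discriminant (-6)² - 4·(9) = 0, so r = 3 is a repeated root.
Hence u_h = (C1 + C2*x)*exp(3*x).
For the particular solution try u_p = A0 + A1*x. Substituting and matching coefficients of each power of x gives A0 = 1, A1 = 2/3, so u_p = 1 + 2*x/3.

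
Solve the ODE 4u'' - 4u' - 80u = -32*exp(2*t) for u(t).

Divide through by 4: u'' - u' - 20u = -8*exp(2*t).
Characteristic equation r² - r - 20 = 0 factors as (r - 5)(r + 4) = 0, so r = 5, -4.
Hence u_h = C1*exp(5*t) + C2*exp(-4*t).
Try u_p = A*exp(2*t). Substituting into the equation and dividing by exp(2*t) gives A = 4/9, so u_p = 4*exp(2*t)/9.

u = 4*exp(2*t)/9 + C1*exp(5*t) + C2*exp(-4*t)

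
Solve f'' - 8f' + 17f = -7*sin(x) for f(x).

Characteristic equation r² - 8r + 17 = 0 has discriminant (-8)² - 4·(17) = -4 < 0, so r = 4 ± i.
Hence f_h = C1*cos(x)*exp(4*x) + C2*exp(4*x)*sin(x).
Try f_p = A*cos(x) + B*sin(x). Substituting and equating the coefficients of cos(x) and sin(x) gives A = -7/40, B = -7/20, so f_p = -7*sin(x)/20 - 7*cos(x)/40.

f = -7*sin(x)/20 - 7*cos(x)/40 + C1*cos(x)*exp(4*x) + C2*exp(4*x)*sin(x)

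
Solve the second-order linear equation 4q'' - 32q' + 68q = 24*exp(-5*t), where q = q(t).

q = 3*exp(-5*t)/41 + C1*cos(t)*exp(4*t) + C2*exp(4*t)*sin(t)

Divide through by 4: q'' - 8q' + 17q = 6*exp(-5*t).
Characteristic equation r² - 8r + 17 = 0 has discriminant (-8)² - 4·(17) = -4 < 0, so r = 4 ± i.
Hence q_h = C1*cos(t)*exp(4*t) + C2*exp(4*t)*sin(t).
Try q_p = A*exp(-5*t). Substituting into the equation and dividing by exp(-5*t) gives A = 3/41, so q_p = 3*exp(-5*t)/41.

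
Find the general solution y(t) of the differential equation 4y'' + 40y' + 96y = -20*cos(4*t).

Divide through by 4: y'' + 10y' + 24y = -5*cos(4*t).
Characteristic equation r² + 10r + 24 = 0 factors as (r + 6)(r + 4) = 0, so r = -6, -4.
Hence y_h = C1*exp(-6*t) + C2*exp(-4*t).
Try y_p = A*cos(4*t) + B*sin(4*t). Substituting and equating the coefficients of cos(4t) and sin(4t) gives A = -5/208, B = -25/208, so y_p = -25*sin(4*t)/208 - 5*cos(4*t)/208.

y = -25*sin(4*t)/208 - 5*cos(4*t)/208 + C1*exp(-6*t) + C2*exp(-4*t)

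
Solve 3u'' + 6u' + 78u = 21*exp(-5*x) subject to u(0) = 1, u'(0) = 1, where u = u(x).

Divide through by 3: u'' + 2u' + 26u = 7*exp(-5*x).
Characteristic equation r² + 2r + 26 = 0 has discriminant (2)² - 4·(26) = -100 < 0, so r = -1 ± 5i.
Hence u_h = C1*cos(5*x)*exp(-x) + C2*exp(-x)*sin(5*x).
Try u_p = A*exp(-5*x). Substituting into the equation and dividing by exp(-5*x) gives A = 7/41, so u_p = 7*exp(-5*x)/41.
General solution: u = 7*exp(-5*x)/41 + C1*cos(5*x)*exp(-x) + C2*exp(-x)*sin(5*x).
Apply the initial conditions: u(0) = 7/41 + C1 = 1 and u'(0) = -35/41 - C1 + 5*C2 = 1. Solving gives C1 = 34/41, C2 = 22/41.

u = 7*exp(-5*x)/41 + 22*exp(-x)*sin(5*x)/41 + 34*cos(5*x)*exp(-x)/41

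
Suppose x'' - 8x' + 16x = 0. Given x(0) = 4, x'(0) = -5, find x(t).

x = 4*exp(4*t) - 21*t*exp(4*t)

Characteristic equation r² - 8r + 16 = 0 has discriminant (-8)² - 4·(16) = 0, so r = 4 is a repeated root.
Hence x_h = (C1 + C2*t)*exp(4*t).
Apply the initial conditions: x(0) = C1 = 4 and x'(0) = C2 + 4*C1 = -5. Solving gives C1 = 4, C2 = -21.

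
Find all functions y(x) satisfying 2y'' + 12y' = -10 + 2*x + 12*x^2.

Divide through by 2: y'' + 6y' = -5 + x + 6*x^2.
Characteristic equation r² + 6r = 0 factors as (r + 6)r = 0, so r = -6, 0.
Hence y_h = C1*exp(-6*x) + C2.
Since 0 is a characteristic root (multiplicity 1), multiply the polynomial trial by x: try y_p = x*(A0 + A1*x + A2*x^2). Substituting and matching coefficients of each power of x gives A0 = -29/36, A1 = -1/12, A2 = 1/3, so y_p = -29*x/36 - x^2/12 + x^3/3.

y = C2 - 29*x/36 - x**2/12 + x**3/3 + C1*exp(-6*x)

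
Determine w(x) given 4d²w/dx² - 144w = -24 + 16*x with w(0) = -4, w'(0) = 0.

w = 1/6 - 113*exp(-6*x)/54 - 56*exp(6*x)/27 - x/9

Divide through by 4: w'' - 36w = -6 + 4*x.
Characteristic equation r² - 36 = 0 factors as (r + 6)(r - 6) = 0, so r = -6, 6.
Hence w_h = C1*exp(-6*x) + C2*exp(6*x).
For the particular solution try w_p = A0 + A1*x. Substituting and matching coefficients of each power of x gives A0 = 1/6, A1 = -1/9, so w_p = 1/6 - x/9.
General solution: w = 1/6 - x/9 + C1*exp(-6*x) + C2*exp(6*x).
Apply the initial conditions: w(0) = 1/6 + C1 + C2 = -4 and w'(0) = -1/9 - 6*C1 + 6*C2 = 0. Solving gives C1 = -113/54, C2 = -56/27.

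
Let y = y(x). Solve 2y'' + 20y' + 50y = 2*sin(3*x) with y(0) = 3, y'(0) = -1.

Divide through by 2: y'' + 10y' + 25y = sin(3*x).
Characteristic equation r² + 10r + 25 = 0 has discriminant (10)² - 4·(25) = 0, so r = -5 is a repeated root.
Hence y_h = (C1 + C2*x)*exp(-5*x).
Try y_p = A*cos(3*x) + B*sin(3*x). Substituting and equating the coefficients of cos(3x) and sin(3x) gives A = -15/578, B = 4/289, so y_p = -15*cos(3*x)/578 + 4*sin(3*x)/289.
General solution: y = -15*cos(3*x)/578 + 4*sin(3*x)/289 + C1*exp(-5*x) + C2*x*exp(-5*x).
Apply the initial conditions: y(0) = -15/578 + C1 = 3 and y'(0) = 12/289 + C2 - 5*C1 = -1. Solving gives C1 = 1749/578, C2 = 479/34.

y = -15*cos(3*x)/578 + 4*sin(3*x)/289 + 1749*exp(-5*x)/578 + 479*x*exp(-5*x)/34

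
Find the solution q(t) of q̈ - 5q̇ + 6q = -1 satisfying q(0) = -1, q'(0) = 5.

Characteristic equation r² - 5r + 6 = 0 factors as (r - 2)(r - 3) = 0, so r = 2, 3.
Hence q_h = C1*exp(2*t) + C2*exp(3*t).
For the particular solution try q_p = A0. Substituting and matching coefficients of each power of t gives A0 = -1/6, so q_p = -1/6.
General solution: q = -1/6 + C1*exp(2*t) + C2*exp(3*t).
Apply the initial conditions: q(0) = -1/6 + C1 + C2 = -1 and q'(0) = 2*C1 + 3*C2 = 5. Solving gives C1 = -15/2, C2 = 20/3.

q = -1/6 - 15*exp(2*t)/2 + 20*exp(3*t)/3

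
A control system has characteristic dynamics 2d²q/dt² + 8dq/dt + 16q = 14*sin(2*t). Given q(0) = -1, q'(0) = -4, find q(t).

Divide through by 2: q'' + 4q' + 8q = 7*sin(2*t).
Characteristic equation r² + 4r + 8 = 0 has discriminant (4)² - 4·(8) = -16 < 0, so r = -2 ± 2i.
Hence q_h = C1*cos(2*t)*exp(-2*t) + C2*exp(-2*t)*sin(2*t).
Try q_p = A*cos(2*t) + B*sin(2*t). Substituting and equating the coefficients of cos(2t) and sin(2t) gives A = -7/10, B = 7/20, so q_p = -7*cos(2*t)/10 + 7*sin(2*t)/20.
General solution: q = -7*cos(2*t)/10 + 7*sin(2*t)/20 + C1*cos(2*t)*exp(-2*t) + C2*exp(-2*t)*sin(2*t).
Apply the initial conditions: q(0) = -7/10 + C1 = -1 and q'(0) = 7/10 - 2*C1 + 2*C2 = -4. Solving gives C1 = -3/10, C2 = -53/20.

q = -7*cos(2*t)/10 + 7*sin(2*t)/20 - 53*exp(-2*t)*sin(2*t)/20 - 3*cos(2*t)*exp(-2*t)/10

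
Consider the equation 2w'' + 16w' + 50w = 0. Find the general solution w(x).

Divide through by 2: w'' + 8w' + 25w = 0.
Characteristic equation r² + 8r + 25 = 0 has discriminant (8)² - 4·(25) = -36 < 0, so r = -4 ± 3i.
Hence w_h = C1*cos(3*x)*exp(-4*x) + C2*exp(-4*x)*sin(3*x).

w = C1*cos(3*x)*exp(-4*x) + C2*exp(-4*x)*sin(3*x)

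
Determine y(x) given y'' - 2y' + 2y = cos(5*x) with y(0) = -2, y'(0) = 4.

y = -23*cos(5*x)/629 - 10*sin(5*x)/629 - 1235*cos(x)*exp(x)/629 + 3801*exp(x)*sin(x)/629

Characteristic equation r² - 2r + 2 = 0 has discriminant (-2)² - 4·(2) = -4 < 0, so r = 1 ± i.
Hence y_h = C1*cos(x)*exp(x) + C2*exp(x)*sin(x).
Try y_p = A*cos(5*x) + B*sin(5*x). Substituting and equating the coefficients of cos(5x) and sin(5x) gives A = -23/629, B = -10/629, so y_p = -23*cos(5*x)/629 - 10*sin(5*x)/629.
General solution: y = -23*cos(5*x)/629 - 10*sin(5*x)/629 + C1*cos(x)*exp(x) + C2*exp(x)*sin(x).
Apply the initial conditions: y(0) = -23/629 + C1 = -2 and y'(0) = -50/629 + C1 + C2 = 4. Solving gives C1 = -1235/629, C2 = 3801/629.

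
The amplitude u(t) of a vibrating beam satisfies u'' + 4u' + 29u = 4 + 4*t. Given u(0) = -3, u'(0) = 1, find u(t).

u = 100/841 + 4*t/29 - 4521*exp(-2*t)*sin(5*t)/4205 - 2623*cos(5*t)*exp(-2*t)/841

Characteristic equation r² + 4r + 29 = 0 has discriminant (4)² - 4·(29) = -100 < 0, so r = -2 ± 5i.
Hence u_h = C1*cos(5*t)*exp(-2*t) + C2*exp(-2*t)*sin(5*t).
For the particular solution try u_p = A0 + A1*t. Substituting and matching coefficients of each power of t gives A0 = 100/841, A1 = 4/29, so u_p = 100/841 + 4*t/29.
General solution: u = 100/841 + 4*t/29 + C1*cos(5*t)*exp(-2*t) + C2*exp(-2*t)*sin(5*t).
Apply the initial conditions: u(0) = 100/841 + C1 = -3 and u'(0) = 4/29 - 2*C1 + 5*C2 = 1. Solving gives C1 = -2623/841, C2 = -4521/4205.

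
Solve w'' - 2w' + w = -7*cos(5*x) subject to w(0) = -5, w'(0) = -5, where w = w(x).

w = -887*exp(x)/169 + 35*sin(5*x)/338 + 42*cos(5*x)/169 - 7*x*exp(x)/26

Characteristic equation r² - 2r + 1 = 0 has discriminant (-2)² - 4·(1) = 0, so r = 1 is a repeated root.
Hence w_h = (C1 + C2*x)*exp(x).
Try w_p = A*cos(5*x) + B*sin(5*x). Substituting and equating the coefficients of cos(5x) and sin(5x) gives A = 42/169, B = 35/338, so w_p = 35*sin(5*x)/338 + 42*cos(5*x)/169.
General solution: w = 35*sin(5*x)/338 + 42*cos(5*x)/169 + C1*exp(x) + C2*x*exp(x).
Apply the initial conditions: w(0) = 42/169 + C1 = -5 and w'(0) = 175/338 + C1 + C2 = -5. Solving gives C1 = -887/169, C2 = -7/26.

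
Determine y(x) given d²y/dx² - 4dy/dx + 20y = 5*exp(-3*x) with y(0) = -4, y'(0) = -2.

Characteristic equation r² - 4r + 20 = 0 has discriminant (-4)² - 4·(20) = -64 < 0, so r = 2 ± 4i.
Hence y_h = C1*cos(4*x)*exp(2*x) + C2*exp(2*x)*sin(4*x).
Try y_p = A*exp(-3*x). Substituting into the equation and dividing by exp(-3*x) gives A = 5/41, so y_p = 5*exp(-3*x)/41.
General solution: y = 5*exp(-3*x)/41 + C1*cos(4*x)*exp(2*x) + C2*exp(2*x)*sin(4*x).
Apply the initial conditions: y(0) = 5/41 + C1 = -4 and y'(0) = -15/41 + 2*C1 + 4*C2 = -2. Solving gives C1 = -169/41, C2 = 271/164.

y = 5*exp(-3*x)/41 - 169*cos(4*x)*exp(2*x)/41 + 271*exp(2*x)*sin(4*x)/164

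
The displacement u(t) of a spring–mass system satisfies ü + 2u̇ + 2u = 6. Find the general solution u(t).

u = 3 + C1*cos(t)*exp(-t) + C2*exp(-t)*sin(t)

Characteristic equation r² + 2r + 2 = 0 has discriminant (2)² - 4·(2) = -4 < 0, so r = -1 ± i.
Hence u_h = C1*cos(t)*exp(-t) + C2*exp(-t)*sin(t).
For the particular solution try u_p = A0. Substituting and matching coefficients of each power of t gives A0 = 3, so u_p = 3.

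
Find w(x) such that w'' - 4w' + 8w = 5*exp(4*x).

w = 5*exp(4*x)/8 + C1*cos(2*x)*exp(2*x) + C2*exp(2*x)*sin(2*x)

Characteristic equation r² - 4r + 8 = 0 has discriminant (-4)² - 4·(8) = -16 < 0, so r = 2 ± 2i.
Hence w_h = C1*cos(2*x)*exp(2*x) + C2*exp(2*x)*sin(2*x).
Try w_p = A*exp(4*x). Substituting into the equation and dividing by exp(4*x) gives A = 5/8, so w_p = 5*exp(4*x)/8.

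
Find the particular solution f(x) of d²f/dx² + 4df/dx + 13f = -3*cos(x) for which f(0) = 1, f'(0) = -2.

Characteristic equation r² + 4r + 13 = 0 has discriminant (4)² - 4·(13) = -36 < 0, so r = -2 ± 3i.
Hence f_h = C1*cos(3*x)*exp(-2*x) + C2*exp(-2*x)*sin(3*x).
Try f_p = A*cos(x) + B*sin(x). Substituting and equating the coefficients of cos(x) and sin(x) gives A = -9/40, B = -3/40, so f_p = -9*cos(x)/40 - 3*sin(x)/40.
General solution: f = -9*cos(x)/40 - 3*sin(x)/40 + C1*cos(3*x)*exp(-2*x) + C2*exp(-2*x)*sin(3*x).
Apply the initial conditions: f(0) = -9/40 + C1 = 1 and f'(0) = -3/40 - 2*C1 + 3*C2 = -2. Solving gives C1 = 49/40, C2 = 7/40.

f = -9*cos(x)/40 - 3*sin(x)/40 + 7*exp(-2*x)*sin(3*x)/40 + 49*cos(3*x)*exp(-2*x)/40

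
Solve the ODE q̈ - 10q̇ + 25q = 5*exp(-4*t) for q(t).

Characteristic equation r² - 10r + 25 = 0 has discriminant (-10)² - 4·(25) = 0, so r = 5 is a repeated root.
Hence q_h = (C1 + C2*t)*exp(5*t).
Try q_p = A*exp(-4*t). Substituting into the equation and dividing by exp(-4*t) gives A = 5/81, so q_p = 5*exp(-4*t)/81.

q = 5*exp(-4*t)/81 + C1*exp(5*t) + C2*t*exp(5*t)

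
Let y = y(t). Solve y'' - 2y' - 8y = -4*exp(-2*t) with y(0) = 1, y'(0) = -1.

y = exp(4*t)/18 + 17*exp(-2*t)/18 + 2*t*exp(-2*t)/3

Characteristic equation r² - 2r - 8 = 0 factors as (r + 2)(r - 4) = 0, so r = -2, 4.
Hence y_h = C1*exp(-2*t) + C2*exp(4*t).
Since exp(-2*t) solves the homogeneous equation (r = -2 is a root of multiplicity 1), multiply the trial by t. Try y_p = A*t*exp(-2*t). Substituting into the equation and dividing by exp(-2*t) gives A = 2/3, so y_p = 2*t*exp(-2*t)/3.
General solution: y = C1*exp(-2*t) + C2*exp(4*t) + 2*t*exp(-2*t)/3.
Apply the initial conditions: y(0) = C1 + C2 = 1 and y'(0) = 2/3 - 2*C1 + 4*C2 = -1. Solving gives C1 = 17/18, C2 = 1/18.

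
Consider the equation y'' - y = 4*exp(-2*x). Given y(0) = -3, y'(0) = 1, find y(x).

y = -4*exp(-x) - exp(x)/3 + 4*exp(-2*x)/3

Characteristic equation r² - 1 = 0 factors as (r + 1)(r - 1) = 0, so r = -1, 1.
Hence y_h = C1*exp(-x) + C2*exp(x).
Try y_p = A*exp(-2*x). Substituting into the equation and dividing by exp(-2*x) gives A = 4/3, so y_p = 4*exp(-2*x)/3.
General solution: y = 4*exp(-2*x)/3 + C1*exp(-x) + C2*exp(x).
Apply the initial conditions: y(0) = 4/3 + C1 + C2 = -3 and y'(0) = -8/3 + C2 - C1 = 1. Solving gives C1 = -4, C2 = -1/3.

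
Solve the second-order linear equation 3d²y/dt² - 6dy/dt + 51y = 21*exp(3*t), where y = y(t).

y = 7*exp(3*t)/20 + C1*cos(4*t)*exp(t) + C2*exp(t)*sin(4*t)

Divide through by 3: y'' - 2y' + 17y = 7*exp(3*t).
Characteristic equation r² - 2r + 17 = 0 has discriminant (-2)² - 4·(17) = -64 < 0, so r = 1 ± 4i.
Hence y_h = C1*cos(4*t)*exp(t) + C2*exp(t)*sin(4*t).
Try y_p = A*exp(3*t). Substituting into the equation and dividing by exp(3*t) gives A = 7/20, so y_p = 7*exp(3*t)/20.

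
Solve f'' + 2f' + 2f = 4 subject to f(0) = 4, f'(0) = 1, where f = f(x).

f = 2 + 2*cos(x)*exp(-x) + 3*exp(-x)*sin(x)

Characteristic equation r² + 2r + 2 = 0 has discriminant (2)² - 4·(2) = -4 < 0, so r = -1 ± i.
Hence f_h = C1*cos(x)*exp(-x) + C2*exp(-x)*sin(x).
For the particular solution try f_p = A0. Substituting and matching coefficients of each power of x gives A0 = 2, so f_p = 2.
General solution: f = 2 + C1*cos(x)*exp(-x) + C2*exp(-x)*sin(x).
Apply the initial conditions: f(0) = 2 + C1 = 4 and f'(0) = C2 - C1 = 1. Solving gives C1 = 2, C2 = 3.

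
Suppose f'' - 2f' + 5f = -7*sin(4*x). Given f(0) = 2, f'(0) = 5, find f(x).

Characteristic equation r² - 2r + 5 = 0 has discriminant (-2)² - 4·(5) = -16 < 0, so r = 1 ± 2i.
Hence f_h = C1*cos(2*x)*exp(x) + C2*exp(x)*sin(2*x).
Try f_p = A*cos(4*x) + B*sin(4*x). Substituting and equating the coefficients of cos(4x) and sin(4x) gives A = -56/185, B = 77/185, so f_p = -56*cos(4*x)/185 + 77*sin(4*x)/185.
General solution: f = -56*cos(4*x)/185 + 77*sin(4*x)/185 + C1*cos(2*x)*exp(x) + C2*exp(x)*sin(2*x).
Apply the initial conditions: f(0) = -56/185 + C1 = 2 and f'(0) = 308/185 + C1 + 2*C2 = 5. Solving gives C1 = 426/185, C2 = 191/370.

f = -56*cos(4*x)/185 + 77*sin(4*x)/185 + 191*exp(x)*sin(2*x)/370 + 426*cos(2*x)*exp(x)/185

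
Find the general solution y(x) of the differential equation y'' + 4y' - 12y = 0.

Characteristic equation r² + 4r - 12 = 0 factors as (r + 6)(r - 2) = 0, so r = -6, 2.
Hence y_h = C1*exp(-6*x) + C2*exp(2*x).

y = C1*exp(-6*x) + C2*exp(2*x)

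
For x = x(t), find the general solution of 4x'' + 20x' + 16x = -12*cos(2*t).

x = -3*sin(2*t)/10 + C1*exp(-4*t) + C2*exp(-t)

Divide through by 4: x'' + 5x' + 4x = -3*cos(2*t).
Characteristic equation r² + 5r + 4 = 0 factors as (r + 4)(r + 1) = 0, so r = -4, -1.
Hence x_h = C1*exp(-4*t) + C2*exp(-t).
Try x_p = A*cos(2*t) + B*sin(2*t). Substituting and equating the coefficients of cos(2t) and sin(2t) gives A = 0, B = -3/10, so x_p = -3*sin(2*t)/10.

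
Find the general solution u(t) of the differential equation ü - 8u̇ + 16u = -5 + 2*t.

u = -1/4 + t/8 + C1*exp(4*t) + C2*t*exp(4*t)

Characteristic equation r² - 8r + 16 = 0 has discriminant (-8)² - 4·(16) = 0, so r = 4 is a repeated root.
Hence u_h = (C1 + C2*t)*exp(4*t).
For the particular solution try u_p = A0 + A1*t. Substituting and matching coefficients of each power of t gives A0 = -1/4, A1 = 1/8, so u_p = -1/4 + t/8.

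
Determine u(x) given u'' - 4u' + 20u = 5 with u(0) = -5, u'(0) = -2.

u = 1/4 - 21*cos(4*x)*exp(2*x)/4 + 17*exp(2*x)*sin(4*x)/8

Characteristic equation r² - 4r + 20 = 0 has discriminant (-4)² - 4·(20) = -64 < 0, so r = 2 ± 4i.
Hence u_h = C1*cos(4*x)*exp(2*x) + C2*exp(2*x)*sin(4*x).
For the particular solution try u_p = A0. Substituting and matching coefficients of each power of x gives A0 = 1/4, so u_p = 1/4.
General solution: u = 1/4 + C1*cos(4*x)*exp(2*x) + C2*exp(2*x)*sin(4*x).
Apply the initial conditions: u(0) = 1/4 + C1 = -5 and u'(0) = 2*C1 + 4*C2 = -2. Solving gives C1 = -21/4, C2 = 17/8.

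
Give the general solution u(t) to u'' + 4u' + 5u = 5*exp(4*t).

u = 5*exp(4*t)/37 + C1*cos(t)*exp(-2*t) + C2*exp(-2*t)*sin(t)

Characteristic equation r² + 4r + 5 = 0 has discriminant (4)² - 4·(5) = -4 < 0, so r = -2 ± i.
Hence u_h = C1*cos(t)*exp(-2*t) + C2*exp(-2*t)*sin(t).
Try u_p = A*exp(4*t). Substituting into the equation and dividing by exp(4*t) gives A = 5/37, so u_p = 5*exp(4*t)/37.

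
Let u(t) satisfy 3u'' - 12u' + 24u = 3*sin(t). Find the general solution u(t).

u = 4*cos(t)/65 + 7*sin(t)/65 + C1*cos(2*t)*exp(2*t) + C2*exp(2*t)*sin(2*t)

Divide through by 3: u'' - 4u' + 8u = sin(t).
Characteristic equation r² - 4r + 8 = 0 has discriminant (-4)² - 4·(8) = -16 < 0, so r = 2 ± 2i.
Hence u_h = C1*cos(2*t)*exp(2*t) + C2*exp(2*t)*sin(2*t).
Try u_p = A*cos(t) + B*sin(t). Substituting and equating the coefficients of cos(t) and sin(t) gives A = 4/65, B = 7/65, so u_p = 4*cos(t)/65 + 7*sin(t)/65.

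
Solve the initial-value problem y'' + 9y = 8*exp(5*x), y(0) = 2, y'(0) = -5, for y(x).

Characteristic equation r² + 9 = 0 has discriminant (0)² - 4·(9) = -36 < 0, so r = ± 3i.
Hence y_h = C1*cos(3*x) + C2*sin(3*x).
Try y_p = A*exp(5*x). Substituting into the equation and dividing by exp(5*x) gives A = 4/17, so y_p = 4*exp(5*x)/17.
General solution: y = 4*exp(5*x)/17 + C1*cos(3*x) + C2*sin(3*x).
Apply the initial conditions: y(0) = 4/17 + C1 = 2 and y'(0) = 20/17 + 3*C2 = -5. Solving gives C1 = 30/17, C2 = -35/17.

y = -35*sin(3*x)/17 + 4*exp(5*x)/17 + 30*cos(3*x)/17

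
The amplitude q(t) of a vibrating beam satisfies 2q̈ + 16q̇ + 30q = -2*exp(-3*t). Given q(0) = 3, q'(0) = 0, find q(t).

Divide through by 2: q'' + 8q' + 15q = -exp(-3*t).
Characteristic equation r² + 8r + 15 = 0 factors as (r + 5)(r + 3) = 0, so r = -5, -3.
Hence q_h = C1*exp(-5*t) + C2*exp(-3*t).
Since exp(-3*t) solves the homogeneous equation (r = -3 is a root of multiplicity 1), multiply the trial by t. Try q_p = A*t*exp(-3*t). Substituting into the equation and dividing by exp(-3*t) gives A = -1/2, so q_p = -t*exp(-3*t)/2.
General solution: q = C1*exp(-5*t) + C2*exp(-3*t) - t*exp(-3*t)/2.
Apply the initial conditions: q(0) = C1 + C2 = 3 and q'(0) = -1/2 - 5*C1 - 3*C2 = 0. Solving gives C1 = -19/4, C2 = 31/4.

q = -19*exp(-5*t)/4 + 31*exp(-3*t)/4 - t*exp(-3*t)/2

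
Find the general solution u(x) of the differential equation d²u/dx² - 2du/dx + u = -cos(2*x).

Characteristic equation r² - 2r + 1 = 0 has discriminant (-2)² - 4·(1) = 0, so r = 1 is a repeated root.
Hence u_h = (C1 + C2*x)*exp(x).
Try u_p = A*cos(2*x) + B*sin(2*x). Substituting and equating the coefficients of cos(2x) and sin(2x) gives A = 3/25, B = 4/25, so u_p = 3*cos(2*x)/25 + 4*sin(2*x)/25.

u = 3*cos(2*x)/25 + 4*sin(2*x)/25 + C1*exp(x) + C2*x*exp(x)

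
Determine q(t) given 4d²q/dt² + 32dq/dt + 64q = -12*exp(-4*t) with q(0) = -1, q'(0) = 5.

Divide through by 4: q'' + 8q' + 16q = -3*exp(-4*t).
Characteristic equation r² + 8r + 16 = 0 has discriminant (8)² - 4·(16) = 0, so r = -4 is a repeated root.
Hence q_h = (C1 + C2*t)*exp(-4*t).
Since exp(-4*t) solves the homogeneous equation (r = -4 is a root of multiplicity 2), multiply the trial by t^2. Try q_p = A*t^2*exp(-4*t). Substituting into the equation and dividing by exp(-4*t) gives A = -3/2, so q_p = -3*t^2*exp(-4*t)/2.
General solution: q = C1*exp(-4*t) - 3*t^2*exp(-4*t)/2 + C2*t*exp(-4*t).
Apply the initial conditions: q(0) = C1 = -1 and q'(0) = C2 - 4*C1 = 5. Solving gives C1 = -1, C2 = 1.

q = -exp(-4*t) + t*exp(-4*t) - 3*t**2*exp(-4*t)/2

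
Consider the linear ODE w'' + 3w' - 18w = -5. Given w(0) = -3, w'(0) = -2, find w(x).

Characteristic equation r² + 3r - 18 = 0 factors as (r + 6)(r - 3) = 0, so r = -6, 3.
Hence w_h = C1*exp(-6*x) + C2*exp(3*x).
For the particular solution try w_p = A0. Substituting and matching coefficients of each power of x gives A0 = 5/18, so w_p = 5/18.
General solution: w = 5/18 + C1*exp(-6*x) + C2*exp(3*x).
Apply the initial conditions: w(0) = 5/18 + C1 + C2 = -3 and w'(0) = -6*C1 + 3*C2 = -2. Solving gives C1 = -47/54, C2 = -65/27.

w = 5/18 - 65*exp(3*x)/27 - 47*exp(-6*x)/54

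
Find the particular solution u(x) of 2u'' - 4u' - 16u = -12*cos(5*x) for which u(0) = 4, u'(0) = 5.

u = 60*sin(5*x)/1189 + 198*cos(5*x)/1189 + 307*exp(-2*x)/174 + 509*exp(4*x)/246

Divide through by 2: u'' - 2u' - 8u = -6*cos(5*x).
Characteristic equation r² - 2r - 8 = 0 factors as (r + 2)(r - 4) = 0, so r = -2, 4.
Hence u_h = C1*exp(-2*x) + C2*exp(4*x).
Try u_p = A*cos(5*x) + B*sin(5*x). Substituting and equating the coefficients of cos(5x) and sin(5x) gives A = 198/1189, B = 60/1189, so u_p = 60*sin(5*x)/1189 + 198*cos(5*x)/1189.
General solution: u = 60*sin(5*x)/1189 + 198*cos(5*x)/1189 + C1*exp(-2*x) + C2*exp(4*x).
Apply the initial conditions: u(0) = 198/1189 + C1 + C2 = 4 and u'(0) = 300/1189 - 2*C1 + 4*C2 = 5. Solving gives C1 = 307/174, C2 = 509/246.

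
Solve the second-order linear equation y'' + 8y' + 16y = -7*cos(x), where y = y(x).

Characteristic equation r² + 8r + 16 = 0 has discriminant (8)² - 4·(16) = 0, so r = -4 is a repeated root.
Hence y_h = (C1 + C2*x)*exp(-4*x).
Try y_p = A*cos(x) + B*sin(x). Substituting and equating the coefficients of cos(x) and sin(x) gives A = -105/289, B = -56/289, so y_p = -105*cos(x)/289 - 56*sin(x)/289.

y = -105*cos(x)/289 - 56*sin(x)/289 + C1*exp(-4*x) + C2*x*exp(-4*x)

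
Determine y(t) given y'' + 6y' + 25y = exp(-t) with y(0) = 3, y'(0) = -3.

Characteristic equation r² + 6r + 25 = 0 has discriminant (6)² - 4·(25) = -64 < 0, so r = -3 ± 4i.
Hence y_h = C1*cos(4*t)*exp(-3*t) + C2*exp(-3*t)*sin(4*t).
Try y_p = A*exp(-t). Substituting into the equation and dividing by exp(-t) gives A = 1/20, so y_p = exp(-t)/20.
General solution: y = exp(-t)/20 + C1*cos(4*t)*exp(-3*t) + C2*exp(-3*t)*sin(4*t).
Apply the initial conditions: y(0) = 1/20 + C1 = 3 and y'(0) = -1/20 - 3*C1 + 4*C2 = -3. Solving gives C1 = 59/20, C2 = 59/40.

y = exp(-t)/20 + 59*cos(4*t)*exp(-3*t)/20 + 59*exp(-3*t)*sin(4*t)/40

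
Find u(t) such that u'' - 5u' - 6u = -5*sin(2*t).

Characteristic equation r² - 5r - 6 = 0 factors as (r - 6)(r + 1) = 0, so r = 6, -1.
Hence u_h = C1*exp(6*t) + C2*exp(-t).
Try u_p = A*cos(2*t) + B*sin(2*t). Substituting and equating the coefficients of cos(2t) and sin(2t) gives A = -1/4, B = 1/4, so u_p = -cos(2*t)/4 + sin(2*t)/4.

u = -cos(2*t)/4 + sin(2*t)/4 + C1*exp(6*t) + C2*exp(-t)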